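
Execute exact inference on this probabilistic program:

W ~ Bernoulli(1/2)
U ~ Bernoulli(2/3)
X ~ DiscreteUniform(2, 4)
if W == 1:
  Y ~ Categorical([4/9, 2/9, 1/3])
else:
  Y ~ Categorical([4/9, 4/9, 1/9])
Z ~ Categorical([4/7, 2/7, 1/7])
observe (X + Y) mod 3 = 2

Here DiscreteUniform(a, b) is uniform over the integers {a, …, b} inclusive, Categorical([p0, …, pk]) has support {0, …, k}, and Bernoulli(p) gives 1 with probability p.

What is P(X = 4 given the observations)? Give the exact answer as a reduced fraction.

P(X = 4 | obs) = 1/3

Enumerate traces; 36 have nonzero weight after conditioning:
  (W=0, U=0, X=2, Y=0, Z=0) weight 8/567
  (W=0, U=0, X=2, Y=0, Z=1) weight 4/567
  (W=0, U=0, X=2, Y=0, Z=2) weight 2/567
  (W=0, U=0, X=3, Y=2, Z=0) weight 2/567
  (W=0, U=0, X=3, Y=2, Z=1) weight 1/567
  (W=0, U=0, X=3, Y=2, Z=2) weight 1/1134
  (W=0, U=0, X=4, Y=1, Z=0) weight 8/567
  (W=0, U=0, X=4, Y=1, Z=1) weight 4/567
  … 28 more
Group by X:
  weight(X=2) = 4/27
  weight(X=3) = 2/27
  weight(X=4) = 1/9
Total weight = 4/27 + 2/27 + 1/9 = 1/3
P(X=2 | obs) = 4/27 / 1/3 = 4/9
P(X=3 | obs) = 2/27 / 1/3 = 2/9
P(X=4 | obs) = 1/9 / 1/3 = 1/3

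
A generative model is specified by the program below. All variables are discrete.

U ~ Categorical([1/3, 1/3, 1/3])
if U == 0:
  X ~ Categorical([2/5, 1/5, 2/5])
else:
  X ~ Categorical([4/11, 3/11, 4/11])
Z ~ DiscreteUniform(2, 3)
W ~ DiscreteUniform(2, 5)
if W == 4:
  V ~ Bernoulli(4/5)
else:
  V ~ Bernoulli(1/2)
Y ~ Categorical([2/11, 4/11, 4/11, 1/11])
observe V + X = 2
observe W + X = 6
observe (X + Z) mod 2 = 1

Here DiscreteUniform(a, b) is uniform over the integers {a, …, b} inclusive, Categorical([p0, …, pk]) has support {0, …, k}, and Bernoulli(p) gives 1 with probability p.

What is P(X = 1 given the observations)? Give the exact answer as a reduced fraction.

P(X = 1 | obs) = 205/329

Enumerate traces; 24 have nonzero weight after conditioning:
  (U=0, X=1, Z=2, W=5, V=1, Y=0) weight 1/1320
  (U=0, X=1, Z=2, W=5, V=1, Y=1) weight 1/660
  (U=0, X=1, Z=2, W=5, V=1, Y=2) weight 1/660
  (U=0, X=1, Z=2, W=5, V=1, Y=3) weight 1/2640
  (U=0, X=2, Z=3, W=4, V=0, Y=0) weight 1/1650
  (U=0, X=2, Z=3, W=4, V=0, Y=1) weight 1/825
  (U=0, X=2, Z=3, W=4, V=0, Y=2) weight 1/825
  (U=0, X=2, Z=3, W=4, V=0, Y=3) weight 1/3300
  … 16 more
Group by X:
  weight(X=1) = 41/2640
  weight(X=2) = 31/3300
Total weight = 41/2640 + 31/3300 = 329/13200
P(X=1 | obs) = 41/2640 / 329/13200 = 205/329
P(X=2 | obs) = 31/3300 / 329/13200 = 124/329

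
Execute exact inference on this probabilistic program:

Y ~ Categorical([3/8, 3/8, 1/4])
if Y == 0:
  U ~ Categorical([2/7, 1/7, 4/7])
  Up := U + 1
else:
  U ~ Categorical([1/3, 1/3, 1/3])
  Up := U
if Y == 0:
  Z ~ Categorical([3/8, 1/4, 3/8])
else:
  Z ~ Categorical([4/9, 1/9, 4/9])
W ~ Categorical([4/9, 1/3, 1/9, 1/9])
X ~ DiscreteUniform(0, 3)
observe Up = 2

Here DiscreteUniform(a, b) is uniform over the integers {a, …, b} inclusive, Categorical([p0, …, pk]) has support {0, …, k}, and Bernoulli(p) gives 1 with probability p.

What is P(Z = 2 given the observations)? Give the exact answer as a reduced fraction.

P(Z = 2 | obs) = 1363/3168

Enumerate traces; 144 have nonzero weight after conditioning:
  (Y=0, U=1, Z=0, W=0, X=0) weight 1/448
  (Y=0, U=1, Z=0, W=0, X=1) weight 1/448
  (Y=0, U=1, Z=0, W=0, X=2) weight 1/448
  (Y=0, U=1, Z=0, W=0, X=3) weight 1/448
  (Y=0, U=1, Z=0, W=1, X=0) weight 3/1792
  (Y=0, U=1, Z=0, W=1, X=1) weight 3/1792
  (Y=0, U=1, Z=0, W=1, X=2) weight 3/1792
  (Y=0, U=1, Z=0, W=1, X=3) weight 3/1792
  (Y=0, U=1, Z=1, W=0, X=0) weight 1/672
  (Y=0, U=1, Z=2, W=0, X=0) weight 1/448
  … 134 more
Group by Z:
  weight(Z=0) = 1363/12096
  weight(Z=1) = 221/6048
  weight(Z=2) = 1363/12096
Total weight = 1363/12096 + 221/6048 + 1363/12096 = 11/42
P(Z=0 | obs) = 1363/12096 / 11/42 = 1363/3168
P(Z=1 | obs) = 221/6048 / 11/42 = 221/1584
P(Z=2 | obs) = 1363/12096 / 11/42 = 1363/3168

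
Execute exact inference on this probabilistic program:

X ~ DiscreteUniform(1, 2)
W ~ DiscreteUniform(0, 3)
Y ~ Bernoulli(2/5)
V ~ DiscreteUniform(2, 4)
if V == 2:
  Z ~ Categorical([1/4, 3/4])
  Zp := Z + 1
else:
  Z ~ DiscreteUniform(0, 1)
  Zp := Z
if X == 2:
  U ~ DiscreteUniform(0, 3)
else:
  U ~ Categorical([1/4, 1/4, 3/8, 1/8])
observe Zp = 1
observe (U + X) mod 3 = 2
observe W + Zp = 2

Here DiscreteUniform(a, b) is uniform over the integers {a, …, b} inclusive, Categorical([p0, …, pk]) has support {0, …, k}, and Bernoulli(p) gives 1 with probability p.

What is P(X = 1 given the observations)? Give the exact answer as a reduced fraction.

Enumerate traces; 18 have nonzero weight after conditioning:
  (X=1, W=1, Y=0, V=2, Z=0, U=1) weight 1/640
  (X=1, W=1, Y=0, V=3, Z=1, U=1) weight 1/320
  (X=1, W=1, Y=0, V=4, Z=1, U=1) weight 1/320
  (X=1, W=1, Y=1, V=2, Z=0, U=1) weight 1/960
  (X=1, W=1, Y=1, V=3, Z=1, U=1) weight 1/480
  (X=1, W=1, Y=1, V=4, Z=1, U=1) weight 1/480
  (X=2, W=1, Y=0, V=2, Z=0, U=0) weight 1/640
  (X=2, W=1, Y=0, V=2, Z=0, U=3) weight 1/640
  … 10 more
Group by X:
  weight(X=1) = 5/384
  weight(X=2) = 5/192
Total weight = 5/384 + 5/192 = 5/128
P(X=1 | obs) = 5/384 / 5/128 = 1/3
P(X=2 | obs) = 5/192 / 5/128 = 2/3

P(X = 1 | obs) = 1/3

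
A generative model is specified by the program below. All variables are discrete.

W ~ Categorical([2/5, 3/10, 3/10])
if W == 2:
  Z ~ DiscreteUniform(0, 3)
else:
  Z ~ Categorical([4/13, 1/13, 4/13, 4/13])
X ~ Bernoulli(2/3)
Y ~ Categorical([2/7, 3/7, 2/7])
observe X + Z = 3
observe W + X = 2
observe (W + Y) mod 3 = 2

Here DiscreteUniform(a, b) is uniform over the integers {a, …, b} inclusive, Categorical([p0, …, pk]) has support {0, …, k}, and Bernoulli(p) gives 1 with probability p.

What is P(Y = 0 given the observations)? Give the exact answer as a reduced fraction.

P(Y = 0 | obs) = 13/61

Enumerate traces; 2 have nonzero weight after conditioning:
  (W=1, Z=2, X=1, Y=1) weight 12/455
  (W=2, Z=3, X=0, Y=0) weight 1/140
Group by Y:
  weight(Y=0) = 1/140
  weight(Y=1) = 12/455
Total weight = 1/140 + 12/455 = 61/1820
P(Y=0 | obs) = 1/140 / 61/1820 = 13/61
P(Y=1 | obs) = 12/455 / 61/1820 = 48/61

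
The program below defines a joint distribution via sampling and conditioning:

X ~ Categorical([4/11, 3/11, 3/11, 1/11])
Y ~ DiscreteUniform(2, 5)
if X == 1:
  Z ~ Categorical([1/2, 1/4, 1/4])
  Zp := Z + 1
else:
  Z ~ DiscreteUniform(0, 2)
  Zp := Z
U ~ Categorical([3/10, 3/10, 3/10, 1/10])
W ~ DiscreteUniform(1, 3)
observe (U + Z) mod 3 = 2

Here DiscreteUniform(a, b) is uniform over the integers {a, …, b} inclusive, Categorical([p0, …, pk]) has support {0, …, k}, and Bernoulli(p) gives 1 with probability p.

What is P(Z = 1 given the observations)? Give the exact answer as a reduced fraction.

Enumerate traces; 192 have nonzero weight after conditioning:
  (X=0, Y=2, Z=0, U=2, W=1) weight 1/330
  (X=0, Y=2, Z=0, U=2, W=2) weight 1/330
  (X=0, Y=2, Z=0, U=2, W=3) weight 1/330
  (X=0, Y=2, Z=1, U=1, W=1) weight 1/330
  (X=0, Y=2, Z=1, U=1, W=2) weight 1/330
  (X=0, Y=2, Z=1, U=1, W=3) weight 1/330
  (X=0, Y=2, Z=2, U=0, W=1) weight 1/330
  (X=0, Y=2, Z=2, U=0, W=2) weight 1/330
  … 184 more
Group by Z:
  weight(Z=0) = 5/44
  weight(Z=1) = 41/440
  weight(Z=2) = 41/330
Total weight = 5/44 + 41/440 + 41/330 = 437/1320
P(Z=0 | obs) = 5/44 / 437/1320 = 150/437
P(Z=1 | obs) = 41/440 / 437/1320 = 123/437
P(Z=2 | obs) = 41/330 / 437/1320 = 164/437

P(Z = 1 | obs) = 123/437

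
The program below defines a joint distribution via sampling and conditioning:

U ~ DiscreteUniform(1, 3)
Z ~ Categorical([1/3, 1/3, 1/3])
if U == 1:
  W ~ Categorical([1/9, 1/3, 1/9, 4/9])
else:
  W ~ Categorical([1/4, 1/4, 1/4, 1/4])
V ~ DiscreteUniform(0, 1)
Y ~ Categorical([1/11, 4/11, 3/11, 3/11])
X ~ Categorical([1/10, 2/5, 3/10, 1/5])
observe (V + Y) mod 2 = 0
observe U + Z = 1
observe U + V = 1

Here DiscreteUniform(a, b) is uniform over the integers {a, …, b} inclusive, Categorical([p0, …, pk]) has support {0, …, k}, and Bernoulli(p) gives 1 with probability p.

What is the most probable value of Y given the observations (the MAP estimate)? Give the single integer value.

Enumerate traces; 32 have nonzero weight after conditioning:
  (U=1, Z=0, W=0, V=0, Y=0, X=0) weight 1/17820
  (U=1, Z=0, W=0, V=0, Y=0, X=1) weight 1/4455
  (U=1, Z=0, W=0, V=0, Y=0, X=2) weight 1/5940
  (U=1, Z=0, W=0, V=0, Y=0, X=3) weight 1/8910
  (U=1, Z=0, W=0, V=0, Y=2, X=0) weight 1/5940
  (U=1, Z=0, W=0, V=0, Y=2, X=1) weight 1/1485
  (U=1, Z=0, W=0, V=0, Y=2, X=2) weight 1/1980
  (U=1, Z=0, W=0, V=0, Y=2, X=3) weight 1/2970
  … 24 more
Group by Y:
  weight(Y=0) = 1/198
  weight(Y=2) = 1/66
Total weight = 1/198 + 1/66 = 2/99
P(Y=0 | obs) = 1/198 / 2/99 = 1/4
P(Y=2 | obs) = 1/66 / 2/99 = 3/4
argmax = 2

argmax_v P(Y = v | obs) = 2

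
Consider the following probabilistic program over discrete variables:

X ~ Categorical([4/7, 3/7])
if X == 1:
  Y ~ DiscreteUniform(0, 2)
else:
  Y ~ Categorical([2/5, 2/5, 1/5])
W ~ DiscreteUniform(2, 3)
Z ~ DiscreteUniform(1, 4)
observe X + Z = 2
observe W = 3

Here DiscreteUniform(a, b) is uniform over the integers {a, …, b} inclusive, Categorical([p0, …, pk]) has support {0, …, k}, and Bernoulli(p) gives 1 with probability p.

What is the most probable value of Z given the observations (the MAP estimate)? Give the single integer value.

argmax_v P(Z = v | obs) = 2

Enumerate traces; 6 have nonzero weight after conditioning:
  (X=0, Y=0, W=3, Z=2) weight 1/35
  (X=0, Y=1, W=3, Z=2) weight 1/35
  (X=0, Y=2, W=3, Z=2) weight 1/70
  (X=1, Y=0, W=3, Z=1) weight 1/56
  (X=1, Y=1, W=3, Z=1) weight 1/56
  (X=1, Y=2, W=3, Z=1) weight 1/56
Group by Z:
  weight(Z=1) = 3/56
  weight(Z=2) = 1/14
Total weight = 3/56 + 1/14 = 1/8
P(Z=1 | obs) = 3/56 / 1/8 = 3/7
P(Z=2 | obs) = 1/14 / 1/8 = 4/7
argmax = 2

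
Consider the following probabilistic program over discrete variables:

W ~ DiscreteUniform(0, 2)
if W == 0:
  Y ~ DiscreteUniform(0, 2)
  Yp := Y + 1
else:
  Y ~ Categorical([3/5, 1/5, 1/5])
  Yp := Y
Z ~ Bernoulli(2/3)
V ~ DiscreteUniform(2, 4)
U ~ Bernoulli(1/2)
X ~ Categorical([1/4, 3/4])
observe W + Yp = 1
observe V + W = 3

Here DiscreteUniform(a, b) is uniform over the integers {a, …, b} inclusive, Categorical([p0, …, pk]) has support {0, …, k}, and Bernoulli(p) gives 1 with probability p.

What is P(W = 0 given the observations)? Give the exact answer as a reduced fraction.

Enumerate traces; 16 have nonzero weight after conditioning:
  (W=0, Y=0, Z=0, V=3, U=0, X=0) weight 1/648
  (W=0, Y=0, Z=0, V=3, U=0, X=1) weight 1/216
  (W=0, Y=0, Z=0, V=3, U=1, X=0) weight 1/648
  (W=0, Y=0, Z=0, V=3, U=1, X=1) weight 1/216
  (W=0, Y=0, Z=1, V=3, U=0, X=0) weight 1/324
  (W=0, Y=0, Z=1, V=3, U=0, X=1) weight 1/108
  (W=0, Y=0, Z=1, V=3, U=1, X=0) weight 1/324
  (W=0, Y=0, Z=1, V=3, U=1, X=1) weight 1/108
  (W=1, Y=0, Z=0, V=2, U=0, X=0) weight 1/360
  … 7 more
Group by W:
  weight(W=0) = 1/27
  weight(W=1) = 1/15
Total weight = 1/27 + 1/15 = 14/135
P(W=0 | obs) = 1/27 / 14/135 = 5/14
P(W=1 | obs) = 1/15 / 14/135 = 9/14

P(W = 0 | obs) = 5/14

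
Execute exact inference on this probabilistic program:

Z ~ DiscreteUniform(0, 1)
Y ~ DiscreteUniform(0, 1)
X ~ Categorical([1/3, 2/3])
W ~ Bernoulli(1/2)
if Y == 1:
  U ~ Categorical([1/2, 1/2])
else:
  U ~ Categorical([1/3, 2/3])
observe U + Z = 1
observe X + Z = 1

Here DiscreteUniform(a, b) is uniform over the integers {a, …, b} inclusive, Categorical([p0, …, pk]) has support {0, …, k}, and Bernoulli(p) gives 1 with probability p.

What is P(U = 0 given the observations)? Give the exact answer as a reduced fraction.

P(U = 0 | obs) = 5/19

Enumerate traces; 8 have nonzero weight after conditioning:
  (Z=0, Y=0, X=1, W=0, U=1) weight 1/18
  (Z=0, Y=0, X=1, W=1, U=1) weight 1/18
  (Z=0, Y=1, X=1, W=0, U=1) weight 1/24
  (Z=0, Y=1, X=1, W=1, U=1) weight 1/24
  (Z=1, Y=0, X=0, W=0, U=0) weight 1/72
  (Z=1, Y=0, X=0, W=1, U=0) weight 1/72
  (Z=1, Y=1, X=0, W=0, U=0) weight 1/48
  (Z=1, Y=1, X=0, W=1, U=0) weight 1/48
Group by U:
  weight(U=0) = 5/72
  weight(U=1) = 7/36
Total weight = 5/72 + 7/36 = 19/72
P(U=0 | obs) = 5/72 / 19/72 = 5/19
P(U=1 | obs) = 7/36 / 19/72 = 14/19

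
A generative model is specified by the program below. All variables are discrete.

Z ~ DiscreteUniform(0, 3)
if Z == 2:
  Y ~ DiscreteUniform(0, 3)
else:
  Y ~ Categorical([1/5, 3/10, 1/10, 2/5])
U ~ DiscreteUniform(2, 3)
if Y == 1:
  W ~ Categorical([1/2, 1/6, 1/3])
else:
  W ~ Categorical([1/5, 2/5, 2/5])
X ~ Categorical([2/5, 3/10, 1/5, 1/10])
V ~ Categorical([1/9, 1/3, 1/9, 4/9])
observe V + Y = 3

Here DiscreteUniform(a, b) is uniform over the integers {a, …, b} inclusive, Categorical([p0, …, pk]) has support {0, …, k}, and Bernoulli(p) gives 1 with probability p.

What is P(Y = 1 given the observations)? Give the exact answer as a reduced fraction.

P(Y = 1 | obs) = 23/153

Enumerate traces; 384 have nonzero weight after conditioning:
  (Z=0, Y=0, U=2, W=0, X=0, V=3) weight 1/1125
  (Z=0, Y=0, U=2, W=0, X=1, V=3) weight 1/1500
  (Z=0, Y=0, U=2, W=0, X=2, V=3) weight 1/2250
  (Z=0, Y=0, U=2, W=0, X=3, V=3) weight 1/4500
  (Z=0, Y=0, U=2, W=1, X=0, V=3) weight 2/1125
  (Z=0, Y=0, U=2, W=1, X=1, V=3) weight 1/750
  (Z=0, Y=0, U=2, W=1, X=2, V=3) weight 1/1125
  (Z=0, Y=0, U=2, W=1, X=3, V=3) weight 1/2250
  (Z=0, Y=1, U=2, W=0, X=0, V=2) weight 1/1200
  (Z=0, Y=2, U=2, W=0, X=0, V=1) weight 1/3000
  … 374 more
Group by Y:
  weight(Y=0) = 17/180
  weight(Y=1) = 23/720
  weight(Y=2) = 11/240
  weight(Y=3) = 29/720
Total weight = 17/180 + 23/720 + 11/240 + 29/720 = 17/80
P(Y=0 | obs) = 17/180 / 17/80 = 4/9
P(Y=1 | obs) = 23/720 / 17/80 = 23/153
P(Y=2 | obs) = 11/240 / 17/80 = 11/51
P(Y=3 | obs) = 29/720 / 17/80 = 29/153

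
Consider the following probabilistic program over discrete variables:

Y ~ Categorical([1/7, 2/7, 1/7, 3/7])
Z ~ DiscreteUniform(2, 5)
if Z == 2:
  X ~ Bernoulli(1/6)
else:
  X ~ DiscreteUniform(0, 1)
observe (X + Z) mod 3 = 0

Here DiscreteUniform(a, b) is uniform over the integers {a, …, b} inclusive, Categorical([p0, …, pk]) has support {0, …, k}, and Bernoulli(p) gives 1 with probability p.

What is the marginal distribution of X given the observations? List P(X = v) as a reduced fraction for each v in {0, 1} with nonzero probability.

Enumerate traces; 12 have nonzero weight after conditioning:
  (Y=0, Z=2, X=1) weight 1/168
  (Y=0, Z=3, X=0) weight 1/56
  (Y=0, Z=5, X=1) weight 1/56
  (Y=1, Z=2, X=1) weight 1/84
  (Y=1, Z=3, X=0) weight 1/28
  (Y=1, Z=5, X=1) weight 1/28
  (Y=2, Z=2, X=1) weight 1/168
  (Y=2, Z=3, X=0) weight 1/56
  … 4 more
Group by X:
  weight(X=0) = 1/8
  weight(X=1) = 1/6
Total weight = 1/8 + 1/6 = 7/24
P(X=0 | obs) = 1/8 / 7/24 = 3/7
P(X=1 | obs) = 1/6 / 7/24 = 4/7

P(X=0) = 3/7, P(X=1) = 4/7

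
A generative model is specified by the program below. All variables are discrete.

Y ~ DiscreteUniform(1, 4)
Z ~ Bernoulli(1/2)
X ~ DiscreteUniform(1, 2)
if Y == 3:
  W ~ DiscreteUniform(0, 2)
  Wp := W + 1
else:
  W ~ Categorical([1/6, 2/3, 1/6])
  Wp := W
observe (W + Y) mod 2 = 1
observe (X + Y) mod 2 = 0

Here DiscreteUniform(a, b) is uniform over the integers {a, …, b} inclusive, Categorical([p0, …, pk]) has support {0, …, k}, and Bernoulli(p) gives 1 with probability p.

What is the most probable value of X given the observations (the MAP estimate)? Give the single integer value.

argmax_v P(X = v | obs) = 2

Enumerate traces; 12 have nonzero weight after conditioning:
  (Y=1, Z=0, X=1, W=0) weight 1/96
  (Y=1, Z=0, X=1, W=2) weight 1/96
  (Y=1, Z=1, X=1, W=0) weight 1/96
  (Y=1, Z=1, X=1, W=2) weight 1/96
  (Y=2, Z=0, X=2, W=1) weight 1/24
  (Y=2, Z=1, X=2, W=1) weight 1/24
  (Y=3, Z=0, X=1, W=0) weight 1/48
  (Y=3, Z=0, X=1, W=2) weight 1/48
  … 4 more
Group by X:
  weight(X=1) = 1/8
  weight(X=2) = 1/6
Total weight = 1/8 + 1/6 = 7/24
P(X=1 | obs) = 1/8 / 7/24 = 3/7
P(X=2 | obs) = 1/6 / 7/24 = 4/7
argmax = 2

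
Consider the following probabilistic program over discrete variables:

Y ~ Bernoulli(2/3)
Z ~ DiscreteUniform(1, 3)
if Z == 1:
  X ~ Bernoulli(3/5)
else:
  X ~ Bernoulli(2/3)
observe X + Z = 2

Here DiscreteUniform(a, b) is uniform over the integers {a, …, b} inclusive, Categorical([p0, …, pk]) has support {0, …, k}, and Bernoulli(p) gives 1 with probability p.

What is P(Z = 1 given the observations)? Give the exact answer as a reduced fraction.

P(Z = 1 | obs) = 9/14

Enumerate traces; 4 have nonzero weight after conditioning:
  (Y=0, Z=1, X=1) weight 1/15
  (Y=0, Z=2, X=0) weight 1/27
  (Y=1, Z=1, X=1) weight 2/15
  (Y=1, Z=2, X=0) weight 2/27
Group by Z:
  weight(Z=1) = 1/5
  weight(Z=2) = 1/9
Total weight = 1/5 + 1/9 = 14/45
P(Z=1 | obs) = 1/5 / 14/45 = 9/14
P(Z=2 | obs) = 1/9 / 14/45 = 5/14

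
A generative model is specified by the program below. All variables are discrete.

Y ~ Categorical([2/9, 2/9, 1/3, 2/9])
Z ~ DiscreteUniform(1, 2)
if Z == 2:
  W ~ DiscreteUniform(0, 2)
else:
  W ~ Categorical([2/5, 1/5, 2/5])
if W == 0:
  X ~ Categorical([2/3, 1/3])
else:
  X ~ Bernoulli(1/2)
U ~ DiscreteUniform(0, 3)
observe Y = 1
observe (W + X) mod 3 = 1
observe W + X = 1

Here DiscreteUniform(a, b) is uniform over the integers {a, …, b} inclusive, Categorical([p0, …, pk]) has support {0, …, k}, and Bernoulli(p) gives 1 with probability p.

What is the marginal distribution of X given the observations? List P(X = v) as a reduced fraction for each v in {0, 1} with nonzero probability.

Enumerate traces; 16 have nonzero weight after conditioning:
  (Y=1, Z=1, W=0, X=1, U=0) weight 1/270
  (Y=1, Z=1, W=0, X=1, U=1) weight 1/270
  (Y=1, Z=1, W=0, X=1, U=2) weight 1/270
  (Y=1, Z=1, W=0, X=1, U=3) weight 1/270
  (Y=1, Z=1, W=1, X=0, U=0) weight 1/360
  (Y=1, Z=1, W=1, X=0, U=1) weight 1/360
  (Y=1, Z=1, W=1, X=0, U=2) weight 1/360
  (Y=1, Z=1, W=1, X=0, U=3) weight 1/360
  … 8 more
Group by X:
  weight(X=0) = 4/135
  weight(X=1) = 11/405
Total weight = 4/135 + 11/405 = 23/405
P(X=0 | obs) = 4/135 / 23/405 = 12/23
P(X=1 | obs) = 11/405 / 23/405 = 11/23

P(X=0) = 12/23, P(X=1) = 11/23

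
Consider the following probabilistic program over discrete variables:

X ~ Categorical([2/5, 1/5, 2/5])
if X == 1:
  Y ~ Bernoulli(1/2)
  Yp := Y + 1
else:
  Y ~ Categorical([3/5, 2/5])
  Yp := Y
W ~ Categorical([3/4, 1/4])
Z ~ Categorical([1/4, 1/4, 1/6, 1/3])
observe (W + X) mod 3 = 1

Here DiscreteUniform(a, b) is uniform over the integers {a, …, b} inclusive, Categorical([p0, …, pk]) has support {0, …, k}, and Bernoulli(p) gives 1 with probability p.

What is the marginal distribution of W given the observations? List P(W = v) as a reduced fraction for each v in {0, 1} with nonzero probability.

Enumerate traces; 16 have nonzero weight after conditioning:
  (X=0, Y=0, W=1, Z=0) weight 3/200
  (X=0, Y=0, W=1, Z=1) weight 3/200
  (X=0, Y=0, W=1, Z=2) weight 1/100
  (X=0, Y=0, W=1, Z=3) weight 1/50
  (X=0, Y=1, W=1, Z=0) weight 1/100
  (X=0, Y=1, W=1, Z=1) weight 1/100
  (X=0, Y=1, W=1, Z=2) weight 1/150
  (X=0, Y=1, W=1, Z=3) weight 1/75
  (X=1, Y=0, W=0, Z=0) weight 3/160
  … 7 more
Group by W:
  weight(W=0) = 3/20
  weight(W=1) = 1/10
Total weight = 3/20 + 1/10 = 1/4
P(W=0 | obs) = 3/20 / 1/4 = 3/5
P(W=1 | obs) = 1/10 / 1/4 = 2/5

P(W=0) = 3/5, P(W=1) = 2/5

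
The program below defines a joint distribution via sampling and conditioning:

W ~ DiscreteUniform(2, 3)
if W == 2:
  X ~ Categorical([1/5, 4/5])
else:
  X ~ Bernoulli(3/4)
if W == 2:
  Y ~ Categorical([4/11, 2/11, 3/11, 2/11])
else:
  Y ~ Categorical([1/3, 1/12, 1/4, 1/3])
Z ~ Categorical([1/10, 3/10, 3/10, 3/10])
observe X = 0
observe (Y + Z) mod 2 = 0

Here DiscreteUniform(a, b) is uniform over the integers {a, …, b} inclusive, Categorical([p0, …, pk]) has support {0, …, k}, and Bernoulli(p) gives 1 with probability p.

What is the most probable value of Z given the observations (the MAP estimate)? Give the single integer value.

argmax_v P(Z = v | obs) = 2

Enumerate traces; 16 have nonzero weight after conditioning:
  (W=2, X=0, Y=0, Z=0) weight 1/275
  (W=2, X=0, Y=0, Z=2) weight 3/275
  (W=2, X=0, Y=1, Z=1) weight 3/550
  (W=2, X=0, Y=1, Z=3) weight 3/550
  (W=2, X=0, Y=2, Z=0) weight 3/1100
  (W=2, X=0, Y=2, Z=2) weight 9/1100
  (W=2, X=0, Y=3, Z=1) weight 3/550
  (W=2, X=0, Y=3, Z=3) weight 3/550
  … 8 more
Group by Z:
  weight(Z=0) = 721/52800
  weight(Z=1) = 467/17600
  weight(Z=2) = 721/17600
  weight(Z=3) = 467/17600
Total weight = 721/52800 + 467/17600 + 721/17600 + 467/17600 = 2843/26400
P(Z=0 | obs) = 721/52800 / 2843/26400 = 721/5686
P(Z=1 | obs) = 467/17600 / 2843/26400 = 1401/5686
P(Z=2 | obs) = 721/17600 / 2843/26400 = 2163/5686
P(Z=3 | obs) = 467/17600 / 2843/26400 = 1401/5686
argmax = 2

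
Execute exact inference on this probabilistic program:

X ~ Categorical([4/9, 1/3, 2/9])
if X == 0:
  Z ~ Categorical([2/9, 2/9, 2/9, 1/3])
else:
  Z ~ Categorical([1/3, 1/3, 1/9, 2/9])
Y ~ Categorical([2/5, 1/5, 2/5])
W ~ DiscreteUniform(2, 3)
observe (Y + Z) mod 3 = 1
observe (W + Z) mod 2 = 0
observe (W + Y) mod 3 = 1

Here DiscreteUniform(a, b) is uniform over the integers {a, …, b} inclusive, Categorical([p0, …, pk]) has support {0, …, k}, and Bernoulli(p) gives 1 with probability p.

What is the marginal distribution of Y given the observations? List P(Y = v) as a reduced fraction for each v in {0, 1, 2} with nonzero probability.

Enumerate traces; 6 have nonzero weight after conditioning:
  (X=0, Z=2, Y=2, W=2) weight 8/405
  (X=0, Z=3, Y=1, W=3) weight 2/135
  (X=1, Z=2, Y=2, W=2) weight 1/135
  (X=1, Z=3, Y=1, W=3) weight 1/135
  (X=2, Z=2, Y=2, W=2) weight 2/405
  (X=2, Z=3, Y=1, W=3) weight 2/405
Group by Y:
  weight(Y=1) = 11/405
  weight(Y=2) = 13/405
Total weight = 11/405 + 13/405 = 8/135
P(Y=1 | obs) = 11/405 / 8/135 = 11/24
P(Y=2 | obs) = 13/405 / 8/135 = 13/24

P(Y=1) = 11/24, P(Y=2) = 13/24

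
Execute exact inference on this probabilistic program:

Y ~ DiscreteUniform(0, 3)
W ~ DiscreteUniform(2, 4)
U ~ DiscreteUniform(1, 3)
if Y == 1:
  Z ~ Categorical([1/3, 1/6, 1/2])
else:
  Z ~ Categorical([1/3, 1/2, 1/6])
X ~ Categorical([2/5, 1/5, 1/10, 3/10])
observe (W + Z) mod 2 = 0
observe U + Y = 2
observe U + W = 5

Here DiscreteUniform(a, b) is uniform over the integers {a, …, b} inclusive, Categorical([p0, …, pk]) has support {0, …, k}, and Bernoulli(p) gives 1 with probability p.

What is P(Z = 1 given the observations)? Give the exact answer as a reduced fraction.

P(Z = 1 | obs) = 3/8

Enumerate traces; 12 have nonzero weight after conditioning:
  (Y=0, W=3, U=2, Z=1, X=0) weight 1/180
  (Y=0, W=3, U=2, Z=1, X=1) weight 1/360
  (Y=0, W=3, U=2, Z=1, X=2) weight 1/720
  (Y=0, W=3, U=2, Z=1, X=3) weight 1/240
  (Y=1, W=4, U=1, Z=0, X=0) weight 1/270
  (Y=1, W=4, U=1, Z=0, X=1) weight 1/540
  (Y=1, W=4, U=1, Z=0, X=2) weight 1/1080
  (Y=1, W=4, U=1, Z=0, X=3) weight 1/360
  (Y=1, W=4, U=1, Z=2, X=0) weight 1/180
  … 3 more
Group by Z:
  weight(Z=0) = 1/108
  weight(Z=1) = 1/72
  weight(Z=2) = 1/72
Total weight = 1/108 + 1/72 + 1/72 = 1/27
P(Z=0 | obs) = 1/108 / 1/27 = 1/4
P(Z=1 | obs) = 1/72 / 1/27 = 3/8
P(Z=2 | obs) = 1/72 / 1/27 = 3/8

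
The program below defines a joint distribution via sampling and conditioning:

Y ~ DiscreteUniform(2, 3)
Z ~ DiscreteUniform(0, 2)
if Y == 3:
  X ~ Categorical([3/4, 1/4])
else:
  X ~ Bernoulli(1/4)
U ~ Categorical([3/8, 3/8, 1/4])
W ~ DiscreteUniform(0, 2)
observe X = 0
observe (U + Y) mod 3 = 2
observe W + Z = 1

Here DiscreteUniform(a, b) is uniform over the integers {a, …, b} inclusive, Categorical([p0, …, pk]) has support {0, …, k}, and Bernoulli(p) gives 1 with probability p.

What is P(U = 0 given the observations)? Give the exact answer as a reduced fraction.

Enumerate traces; 4 have nonzero weight after conditioning:
  (Y=2, Z=0, X=0, U=0, W=1) weight 1/64
  (Y=2, Z=1, X=0, U=0, W=0) weight 1/64
  (Y=3, Z=0, X=0, U=2, W=1) weight 1/96
  (Y=3, Z=1, X=0, U=2, W=0) weight 1/96
Group by U:
  weight(U=0) = 1/32
  weight(U=2) = 1/48
Total weight = 1/32 + 1/48 = 5/96
P(U=0 | obs) = 1/32 / 5/96 = 3/5
P(U=2 | obs) = 1/48 / 5/96 = 2/5

P(U = 0 | obs) = 3/5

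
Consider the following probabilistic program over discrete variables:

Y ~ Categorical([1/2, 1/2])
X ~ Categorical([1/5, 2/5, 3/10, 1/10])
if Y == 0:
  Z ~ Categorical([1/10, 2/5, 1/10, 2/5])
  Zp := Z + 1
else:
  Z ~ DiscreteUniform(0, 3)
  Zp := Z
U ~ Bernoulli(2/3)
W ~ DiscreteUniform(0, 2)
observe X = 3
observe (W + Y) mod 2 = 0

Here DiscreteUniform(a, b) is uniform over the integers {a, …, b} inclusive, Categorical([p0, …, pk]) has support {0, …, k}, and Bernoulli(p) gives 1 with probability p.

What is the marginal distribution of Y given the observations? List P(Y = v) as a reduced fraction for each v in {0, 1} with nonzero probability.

P(Y=0) = 2/3, P(Y=1) = 1/3

Enumerate traces; 24 have nonzero weight after conditioning:
  (Y=0, X=3, Z=0, U=0, W=0) weight 1/1800
  (Y=0, X=3, Z=0, U=0, W=2) weight 1/1800
  (Y=0, X=3, Z=0, U=1, W=0) weight 1/900
  (Y=0, X=3, Z=0, U=1, W=2) weight 1/900
  (Y=0, X=3, Z=1, U=0, W=0) weight 1/450
  (Y=0, X=3, Z=1, U=0, W=2) weight 1/450
  (Y=0, X=3, Z=1, U=1, W=0) weight 1/225
  (Y=0, X=3, Z=1, U=1, W=2) weight 1/225
  (Y=1, X=3, Z=0, U=0, W=1) weight 1/720
  … 15 more
Group by Y:
  weight(Y=0) = 1/30
  weight(Y=1) = 1/60
Total weight = 1/30 + 1/60 = 1/20
P(Y=0 | obs) = 1/30 / 1/20 = 2/3
P(Y=1 | obs) = 1/60 / 1/20 = 1/3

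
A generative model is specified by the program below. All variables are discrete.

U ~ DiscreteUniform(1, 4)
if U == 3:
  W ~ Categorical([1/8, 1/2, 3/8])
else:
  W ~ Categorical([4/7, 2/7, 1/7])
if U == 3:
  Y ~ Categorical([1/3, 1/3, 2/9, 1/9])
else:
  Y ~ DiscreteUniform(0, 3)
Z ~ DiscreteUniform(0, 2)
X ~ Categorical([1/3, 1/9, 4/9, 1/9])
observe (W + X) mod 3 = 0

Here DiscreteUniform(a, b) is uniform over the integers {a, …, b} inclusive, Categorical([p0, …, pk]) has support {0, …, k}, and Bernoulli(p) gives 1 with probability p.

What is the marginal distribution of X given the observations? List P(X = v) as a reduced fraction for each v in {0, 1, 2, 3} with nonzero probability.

Enumerate traces; 192 have nonzero weight after conditioning:
  (U=1, W=0, Y=0, Z=0, X=0) weight 1/252
  (U=1, W=0, Y=0, Z=0, X=3) weight 1/756
  (U=1, W=0, Y=0, Z=1, X=0) weight 1/252
  (U=1, W=0, Y=0, Z=1, X=3) weight 1/756
  (U=1, W=0, Y=0, Z=2, X=0) weight 1/252
  (U=1, W=0, Y=0, Z=2, X=3) weight 1/756
  (U=1, W=0, Y=1, Z=0, X=0) weight 1/252
  (U=1, W=0, Y=1, Z=0, X=3) weight 1/756
  (U=1, W=1, Y=0, Z=0, X=2) weight 1/378
  (U=1, W=2, Y=0, Z=0, X=1) weight 1/3024
  … 182 more
Group by X:
  weight(X=0) = 103/672
  weight(X=1) = 5/224
  weight(X=2) = 19/126
  weight(X=3) = 103/2016
Total weight = 103/672 + 5/224 + 19/126 + 103/2016 = 761/2016
P(X=0 | obs) = 103/672 / 761/2016 = 309/761
P(X=1 | obs) = 5/224 / 761/2016 = 45/761
P(X=2 | obs) = 19/126 / 761/2016 = 304/761
P(X=3 | obs) = 103/2016 / 761/2016 = 103/761

P(X=0) = 309/761, P(X=1) = 45/761, P(X=2) = 304/761, P(X=3) = 103/761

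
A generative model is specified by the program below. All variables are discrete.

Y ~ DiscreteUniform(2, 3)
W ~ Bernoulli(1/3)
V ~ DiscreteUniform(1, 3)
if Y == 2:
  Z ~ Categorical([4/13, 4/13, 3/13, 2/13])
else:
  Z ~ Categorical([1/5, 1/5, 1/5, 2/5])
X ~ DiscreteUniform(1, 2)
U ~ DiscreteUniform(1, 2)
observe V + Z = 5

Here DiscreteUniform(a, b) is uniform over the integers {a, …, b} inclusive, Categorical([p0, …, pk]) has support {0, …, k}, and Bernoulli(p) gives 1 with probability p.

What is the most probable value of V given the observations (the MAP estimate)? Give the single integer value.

Enumerate traces; 32 have nonzero weight after conditioning:
  (Y=2, W=0, V=2, Z=3, X=1, U=1) weight 1/234
  (Y=2, W=0, V=2, Z=3, X=1, U=2) weight 1/234
  (Y=2, W=0, V=2, Z=3, X=2, U=1) weight 1/234
  (Y=2, W=0, V=2, Z=3, X=2, U=2) weight 1/234
  (Y=2, W=0, V=3, Z=2, X=1, U=1) weight 1/156
  (Y=2, W=0, V=3, Z=2, X=1, U=2) weight 1/156
  (Y=2, W=0, V=3, Z=2, X=2, U=1) weight 1/156
  (Y=2, W=0, V=3, Z=2, X=2, U=2) weight 1/156
  … 24 more
Group by V:
  weight(V=2) = 6/65
  weight(V=3) = 14/195
Total weight = 6/65 + 14/195 = 32/195
P(V=2 | obs) = 6/65 / 32/195 = 9/16
P(V=3 | obs) = 14/195 / 32/195 = 7/16
argmax = 2

argmax_v P(V = v | obs) = 2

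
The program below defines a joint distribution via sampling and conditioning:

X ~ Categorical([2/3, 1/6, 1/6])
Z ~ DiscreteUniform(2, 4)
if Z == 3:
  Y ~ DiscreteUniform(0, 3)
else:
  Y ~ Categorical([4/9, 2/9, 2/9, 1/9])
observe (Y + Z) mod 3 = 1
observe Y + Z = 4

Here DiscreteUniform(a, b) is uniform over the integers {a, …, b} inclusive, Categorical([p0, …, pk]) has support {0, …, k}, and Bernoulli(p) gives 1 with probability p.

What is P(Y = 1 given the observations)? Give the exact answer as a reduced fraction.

P(Y = 1 | obs) = 3/11

Enumerate traces; 9 have nonzero weight after conditioning:
  (X=0, Z=2, Y=2) weight 4/81
  (X=0, Z=3, Y=1) weight 1/18
  (X=0, Z=4, Y=0) weight 8/81
  (X=1, Z=2, Y=2) weight 1/81
  (X=1, Z=3, Y=1) weight 1/72
  (X=1, Z=4, Y=0) weight 2/81
  (X=2, Z=2, Y=2) weight 1/81
  (X=2, Z=3, Y=1) weight 1/72
  … 1 more
Group by Y:
  weight(Y=0) = 4/27
  weight(Y=1) = 1/12
  weight(Y=2) = 2/27
Total weight = 4/27 + 1/12 + 2/27 = 11/36
P(Y=0 | obs) = 4/27 / 11/36 = 16/33
P(Y=1 | obs) = 1/12 / 11/36 = 3/11
P(Y=2 | obs) = 2/27 / 11/36 = 8/33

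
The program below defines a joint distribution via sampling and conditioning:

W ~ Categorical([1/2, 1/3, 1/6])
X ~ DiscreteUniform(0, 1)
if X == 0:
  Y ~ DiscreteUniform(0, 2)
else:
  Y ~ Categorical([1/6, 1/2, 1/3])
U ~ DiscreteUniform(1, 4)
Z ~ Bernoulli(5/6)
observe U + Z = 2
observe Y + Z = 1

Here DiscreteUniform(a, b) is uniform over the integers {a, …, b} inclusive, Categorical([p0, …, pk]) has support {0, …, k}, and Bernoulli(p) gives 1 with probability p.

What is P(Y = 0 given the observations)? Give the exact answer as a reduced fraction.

P(Y = 0 | obs) = 3/4

Enumerate traces; 12 have nonzero weight after conditioning:
  (W=0, X=0, Y=0, U=1, Z=1) weight 5/288
  (W=0, X=0, Y=1, U=2, Z=0) weight 1/288
  (W=0, X=1, Y=0, U=1, Z=1) weight 5/576
  (W=0, X=1, Y=1, U=2, Z=0) weight 1/192
  (W=1, X=0, Y=0, U=1, Z=1) weight 5/432
  (W=1, X=0, Y=1, U=2, Z=0) weight 1/432
  (W=1, X=1, Y=0, U=1, Z=1) weight 5/864
  (W=1, X=1, Y=1, U=2, Z=0) weight 1/288
  … 4 more
Group by Y:
  weight(Y=0) = 5/96
  weight(Y=1) = 5/288
Total weight = 5/96 + 5/288 = 5/72
P(Y=0 | obs) = 5/96 / 5/72 = 3/4
P(Y=1 | obs) = 5/288 / 5/72 = 1/4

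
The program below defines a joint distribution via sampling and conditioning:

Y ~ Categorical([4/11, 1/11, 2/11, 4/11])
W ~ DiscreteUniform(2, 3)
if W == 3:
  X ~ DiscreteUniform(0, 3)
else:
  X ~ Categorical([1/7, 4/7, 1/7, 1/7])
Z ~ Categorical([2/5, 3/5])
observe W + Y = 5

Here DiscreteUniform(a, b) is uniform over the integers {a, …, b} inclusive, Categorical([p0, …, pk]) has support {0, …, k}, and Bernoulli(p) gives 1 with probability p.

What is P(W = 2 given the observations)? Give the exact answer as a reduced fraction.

P(W = 2 | obs) = 2/3

Enumerate traces; 16 have nonzero weight after conditioning:
  (Y=2, W=3, X=0, Z=0) weight 1/110
  (Y=2, W=3, X=0, Z=1) weight 3/220
  (Y=2, W=3, X=1, Z=0) weight 1/110
  (Y=2, W=3, X=1, Z=1) weight 3/220
  (Y=2, W=3, X=2, Z=0) weight 1/110
  (Y=2, W=3, X=2, Z=1) weight 3/220
  (Y=2, W=3, X=3, Z=0) weight 1/110
  (Y=2, W=3, X=3, Z=1) weight 3/220
  (Y=3, W=2, X=0, Z=0) weight 4/385
  … 7 more
Group by W:
  weight(W=2) = 2/11
  weight(W=3) = 1/11
Total weight = 2/11 + 1/11 = 3/11
P(W=2 | obs) = 2/11 / 3/11 = 2/3
P(W=3 | obs) = 1/11 / 3/11 = 1/3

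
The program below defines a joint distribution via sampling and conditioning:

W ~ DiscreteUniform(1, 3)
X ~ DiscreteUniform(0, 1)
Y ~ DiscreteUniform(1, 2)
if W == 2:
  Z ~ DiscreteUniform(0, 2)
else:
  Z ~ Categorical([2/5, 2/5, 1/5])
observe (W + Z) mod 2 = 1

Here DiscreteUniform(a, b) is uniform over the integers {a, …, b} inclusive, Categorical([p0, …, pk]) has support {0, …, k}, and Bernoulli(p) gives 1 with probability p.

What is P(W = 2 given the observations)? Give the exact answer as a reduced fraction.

Enumerate traces; 20 have nonzero weight after conditioning:
  (W=1, X=0, Y=1, Z=0) weight 1/30
  (W=1, X=0, Y=1, Z=2) weight 1/60
  (W=1, X=0, Y=2, Z=0) weight 1/30
  (W=1, X=0, Y=2, Z=2) weight 1/60
  (W=1, X=1, Y=1, Z=0) weight 1/30
  (W=1, X=1, Y=1, Z=2) weight 1/60
  (W=1, X=1, Y=2, Z=0) weight 1/30
  (W=1, X=1, Y=2, Z=2) weight 1/60
  (W=2, X=0, Y=1, Z=1) weight 1/36
  (W=3, X=0, Y=1, Z=0) weight 1/30
  … 10 more
Group by W:
  weight(W=1) = 1/5
  weight(W=2) = 1/9
  weight(W=3) = 1/5
Total weight = 1/5 + 1/9 + 1/5 = 23/45
P(W=1 | obs) = 1/5 / 23/45 = 9/23
P(W=2 | obs) = 1/9 / 23/45 = 5/23
P(W=3 | obs) = 1/5 / 23/45 = 9/23

P(W = 2 | obs) = 5/23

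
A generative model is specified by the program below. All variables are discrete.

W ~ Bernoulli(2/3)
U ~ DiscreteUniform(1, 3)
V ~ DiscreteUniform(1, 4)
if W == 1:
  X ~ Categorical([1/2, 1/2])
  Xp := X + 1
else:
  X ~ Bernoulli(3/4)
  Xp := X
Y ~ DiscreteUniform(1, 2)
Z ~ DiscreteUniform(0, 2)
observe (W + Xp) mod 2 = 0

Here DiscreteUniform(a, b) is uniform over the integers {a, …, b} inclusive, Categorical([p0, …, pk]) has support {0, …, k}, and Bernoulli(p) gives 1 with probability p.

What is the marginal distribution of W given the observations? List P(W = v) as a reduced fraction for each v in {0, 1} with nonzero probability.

P(W=0) = 1/5, P(W=1) = 4/5

Enumerate traces; 144 have nonzero weight after conditioning:
  (W=0, U=1, V=1, X=0, Y=1, Z=0) weight 1/864
  (W=0, U=1, V=1, X=0, Y=1, Z=1) weight 1/864
  (W=0, U=1, V=1, X=0, Y=1, Z=2) weight 1/864
  (W=0, U=1, V=1, X=0, Y=2, Z=0) weight 1/864
  (W=0, U=1, V=1, X=0, Y=2, Z=1) weight 1/864
  (W=0, U=1, V=1, X=0, Y=2, Z=2) weight 1/864
  (W=0, U=1, V=2, X=0, Y=1, Z=0) weight 1/864
  (W=0, U=1, V=2, X=0, Y=1, Z=1) weight 1/864
  (W=1, U=1, V=1, X=0, Y=1, Z=0) weight 1/216
  … 135 more
Group by W:
  weight(W=0) = 1/12
  weight(W=1) = 1/3
Total weight = 1/12 + 1/3 = 5/12
P(W=0 | obs) = 1/12 / 5/12 = 1/5
P(W=1 | obs) = 1/3 / 5/12 = 4/5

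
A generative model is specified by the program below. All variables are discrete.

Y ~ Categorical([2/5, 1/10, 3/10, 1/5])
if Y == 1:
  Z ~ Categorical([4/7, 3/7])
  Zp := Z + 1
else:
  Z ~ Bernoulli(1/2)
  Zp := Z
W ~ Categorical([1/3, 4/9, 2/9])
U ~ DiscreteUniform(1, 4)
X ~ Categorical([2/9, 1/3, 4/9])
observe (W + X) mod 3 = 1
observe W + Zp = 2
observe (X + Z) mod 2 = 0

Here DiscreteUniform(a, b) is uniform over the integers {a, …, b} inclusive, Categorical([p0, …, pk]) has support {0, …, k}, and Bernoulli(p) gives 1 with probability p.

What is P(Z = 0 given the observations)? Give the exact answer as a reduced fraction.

P(Z = 0 | obs) = 284/311

Enumerate traces; 20 have nonzero weight after conditioning:
  (Y=0, Z=0, W=2, U=1, X=2) weight 2/405
  (Y=0, Z=0, W=2, U=2, X=2) weight 2/405
  (Y=0, Z=0, W=2, U=3, X=2) weight 2/405
  (Y=0, Z=0, W=2, U=4, X=2) weight 2/405
  (Y=1, Z=0, W=1, U=1, X=0) weight 4/2835
  (Y=1, Z=0, W=1, U=2, X=0) weight 4/2835
  (Y=1, Z=0, W=1, U=3, X=0) weight 4/2835
  (Y=1, Z=0, W=1, U=4, X=0) weight 4/2835
  (Y=1, Z=1, W=0, U=1, X=1) weight 1/840
  … 11 more
Group by Z:
  weight(Z=0) = 142/2835
  weight(Z=1) = 1/210
Total weight = 142/2835 + 1/210 = 311/5670
P(Z=0 | obs) = 142/2835 / 311/5670 = 284/311
P(Z=1 | obs) = 1/210 / 311/5670 = 27/311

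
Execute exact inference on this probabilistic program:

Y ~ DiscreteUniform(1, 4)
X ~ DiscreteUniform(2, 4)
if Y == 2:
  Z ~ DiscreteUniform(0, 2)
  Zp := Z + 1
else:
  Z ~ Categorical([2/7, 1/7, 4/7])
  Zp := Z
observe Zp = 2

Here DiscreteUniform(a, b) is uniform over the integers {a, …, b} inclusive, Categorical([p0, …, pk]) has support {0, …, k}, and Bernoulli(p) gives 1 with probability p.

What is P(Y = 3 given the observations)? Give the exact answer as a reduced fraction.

Enumerate traces; 12 have nonzero weight after conditioning:
  (Y=1, X=2, Z=2) weight 1/21
  (Y=1, X=3, Z=2) weight 1/21
  (Y=1, X=4, Z=2) weight 1/21
  (Y=2, X=2, Z=1) weight 1/36
  (Y=2, X=3, Z=1) weight 1/36
  (Y=2, X=4, Z=1) weight 1/36
  (Y=3, X=2, Z=2) weight 1/21
  (Y=3, X=3, Z=2) weight 1/21
  (Y=4, X=2, Z=2) weight 1/21
  … 3 more
Group by Y:
  weight(Y=1) = 1/7
  weight(Y=2) = 1/12
  weight(Y=3) = 1/7
  weight(Y=4) = 1/7
Total weight = 1/7 + 1/12 + 1/7 + 1/7 = 43/84
P(Y=1 | obs) = 1/7 / 43/84 = 12/43
P(Y=2 | obs) = 1/12 / 43/84 = 7/43
P(Y=3 | obs) = 1/7 / 43/84 = 12/43
P(Y=4 | obs) = 1/7 / 43/84 = 12/43

P(Y = 3 | obs) = 12/43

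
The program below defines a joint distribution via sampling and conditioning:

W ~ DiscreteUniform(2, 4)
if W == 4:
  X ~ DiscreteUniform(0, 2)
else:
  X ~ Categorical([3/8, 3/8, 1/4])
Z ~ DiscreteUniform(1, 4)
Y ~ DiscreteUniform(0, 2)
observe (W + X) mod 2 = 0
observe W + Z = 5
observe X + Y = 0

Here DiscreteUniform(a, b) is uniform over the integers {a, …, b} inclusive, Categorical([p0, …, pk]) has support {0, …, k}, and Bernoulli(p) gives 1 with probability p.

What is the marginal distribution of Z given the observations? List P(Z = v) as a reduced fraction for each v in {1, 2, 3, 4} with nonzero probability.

Enumerate traces; 2 have nonzero weight after conditioning:
  (W=2, X=0, Z=3, Y=0) weight 1/96
  (W=4, X=0, Z=1, Y=0) weight 1/108
Group by Z:
  weight(Z=1) = 1/108
  weight(Z=3) = 1/96
Total weight = 1/108 + 1/96 = 17/864
P(Z=1 | obs) = 1/108 / 17/864 = 8/17
P(Z=3 | obs) = 1/96 / 17/864 = 9/17

P(Z=1) = 8/17, P(Z=3) = 9/17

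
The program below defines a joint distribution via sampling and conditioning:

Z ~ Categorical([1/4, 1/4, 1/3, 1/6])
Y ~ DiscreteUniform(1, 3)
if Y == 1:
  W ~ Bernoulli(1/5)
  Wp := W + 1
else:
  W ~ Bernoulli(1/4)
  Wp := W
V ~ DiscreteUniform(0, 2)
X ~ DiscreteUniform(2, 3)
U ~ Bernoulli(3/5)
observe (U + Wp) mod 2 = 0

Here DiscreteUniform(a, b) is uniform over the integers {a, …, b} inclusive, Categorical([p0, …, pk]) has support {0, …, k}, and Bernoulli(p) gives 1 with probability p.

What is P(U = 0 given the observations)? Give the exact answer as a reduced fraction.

Enumerate traces; 144 have nonzero weight after conditioning:
  (Z=0, Y=1, W=0, V=0, X=2, U=1) weight 1/150
  (Z=0, Y=1, W=0, V=0, X=3, U=1) weight 1/150
  (Z=0, Y=1, W=0, V=1, X=2, U=1) weight 1/150
  (Z=0, Y=1, W=0, V=1, X=3, U=1) weight 1/150
  (Z=0, Y=1, W=0, V=2, X=2, U=1) weight 1/150
  (Z=0, Y=1, W=0, V=2, X=3, U=1) weight 1/150
  (Z=0, Y=1, W=1, V=0, X=2, U=0) weight 1/900
  (Z=0, Y=1, W=1, V=0, X=3, U=0) weight 1/900
  … 136 more
Group by U:
  weight(U=0) = 17/75
  weight(U=1) = 13/50
Total weight = 17/75 + 13/50 = 73/150
P(U=0 | obs) = 17/75 / 73/150 = 34/73
P(U=1 | obs) = 13/50 / 73/150 = 39/73

P(U = 0 | obs) = 34/73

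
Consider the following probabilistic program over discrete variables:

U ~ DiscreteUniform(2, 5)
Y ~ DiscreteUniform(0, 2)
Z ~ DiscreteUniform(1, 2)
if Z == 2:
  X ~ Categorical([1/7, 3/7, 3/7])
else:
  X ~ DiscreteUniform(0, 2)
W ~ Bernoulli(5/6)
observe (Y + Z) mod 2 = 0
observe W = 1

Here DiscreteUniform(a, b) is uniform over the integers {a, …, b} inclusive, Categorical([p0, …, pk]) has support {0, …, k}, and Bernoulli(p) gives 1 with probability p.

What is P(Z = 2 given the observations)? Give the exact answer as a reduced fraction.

P(Z = 2 | obs) = 2/3

Enumerate traces; 36 have nonzero weight after conditioning:
  (U=2, Y=0, Z=2, X=0, W=1) weight 5/1008
  (U=2, Y=0, Z=2, X=1, W=1) weight 5/336
  (U=2, Y=0, Z=2, X=2, W=1) weight 5/336
  (U=2, Y=1, Z=1, X=0, W=1) weight 5/432
  (U=2, Y=1, Z=1, X=1, W=1) weight 5/432
  (U=2, Y=1, Z=1, X=2, W=1) weight 5/432
  (U=2, Y=2, Z=2, X=0, W=1) weight 5/1008
  (U=2, Y=2, Z=2, X=1, W=1) weight 5/336
  … 28 more
Group by Z:
  weight(Z=1) = 5/36
  weight(Z=2) = 5/18
Total weight = 5/36 + 5/18 = 5/12
P(Z=1 | obs) = 5/36 / 5/12 = 1/3
P(Z=2 | obs) = 5/18 / 5/12 = 2/3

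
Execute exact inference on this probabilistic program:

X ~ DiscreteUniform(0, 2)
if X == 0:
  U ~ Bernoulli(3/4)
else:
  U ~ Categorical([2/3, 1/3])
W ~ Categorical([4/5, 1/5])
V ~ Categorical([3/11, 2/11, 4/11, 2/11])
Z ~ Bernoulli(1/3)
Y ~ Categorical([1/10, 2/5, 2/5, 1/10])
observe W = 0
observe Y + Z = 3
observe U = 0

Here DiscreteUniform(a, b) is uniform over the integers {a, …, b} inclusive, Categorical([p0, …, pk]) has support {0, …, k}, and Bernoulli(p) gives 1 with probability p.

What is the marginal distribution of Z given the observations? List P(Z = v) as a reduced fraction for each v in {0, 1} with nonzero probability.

Enumerate traces; 24 have nonzero weight after conditioning:
  (X=0, U=0, W=0, V=0, Z=0, Y=3) weight 1/825
  (X=0, U=0, W=0, V=0, Z=1, Y=2) weight 2/825
  (X=0, U=0, W=0, V=1, Z=0, Y=3) weight 2/2475
  (X=0, U=0, W=0, V=1, Z=1, Y=2) weight 4/2475
  (X=0, U=0, W=0, V=2, Z=0, Y=3) weight 4/2475
  (X=0, U=0, W=0, V=2, Z=1, Y=2) weight 8/2475
  (X=0, U=0, W=0, V=3, Z=0, Y=3) weight 2/2475
  (X=0, U=0, W=0, V=3, Z=1, Y=2) weight 4/2475
  … 16 more
Group by Z:
  weight(Z=0) = 19/675
  weight(Z=1) = 38/675
Total weight = 19/675 + 38/675 = 19/225
P(Z=0 | obs) = 19/675 / 19/225 = 1/3
P(Z=1 | obs) = 38/675 / 19/225 = 2/3

P(Z=0) = 1/3, P(Z=1) = 2/3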